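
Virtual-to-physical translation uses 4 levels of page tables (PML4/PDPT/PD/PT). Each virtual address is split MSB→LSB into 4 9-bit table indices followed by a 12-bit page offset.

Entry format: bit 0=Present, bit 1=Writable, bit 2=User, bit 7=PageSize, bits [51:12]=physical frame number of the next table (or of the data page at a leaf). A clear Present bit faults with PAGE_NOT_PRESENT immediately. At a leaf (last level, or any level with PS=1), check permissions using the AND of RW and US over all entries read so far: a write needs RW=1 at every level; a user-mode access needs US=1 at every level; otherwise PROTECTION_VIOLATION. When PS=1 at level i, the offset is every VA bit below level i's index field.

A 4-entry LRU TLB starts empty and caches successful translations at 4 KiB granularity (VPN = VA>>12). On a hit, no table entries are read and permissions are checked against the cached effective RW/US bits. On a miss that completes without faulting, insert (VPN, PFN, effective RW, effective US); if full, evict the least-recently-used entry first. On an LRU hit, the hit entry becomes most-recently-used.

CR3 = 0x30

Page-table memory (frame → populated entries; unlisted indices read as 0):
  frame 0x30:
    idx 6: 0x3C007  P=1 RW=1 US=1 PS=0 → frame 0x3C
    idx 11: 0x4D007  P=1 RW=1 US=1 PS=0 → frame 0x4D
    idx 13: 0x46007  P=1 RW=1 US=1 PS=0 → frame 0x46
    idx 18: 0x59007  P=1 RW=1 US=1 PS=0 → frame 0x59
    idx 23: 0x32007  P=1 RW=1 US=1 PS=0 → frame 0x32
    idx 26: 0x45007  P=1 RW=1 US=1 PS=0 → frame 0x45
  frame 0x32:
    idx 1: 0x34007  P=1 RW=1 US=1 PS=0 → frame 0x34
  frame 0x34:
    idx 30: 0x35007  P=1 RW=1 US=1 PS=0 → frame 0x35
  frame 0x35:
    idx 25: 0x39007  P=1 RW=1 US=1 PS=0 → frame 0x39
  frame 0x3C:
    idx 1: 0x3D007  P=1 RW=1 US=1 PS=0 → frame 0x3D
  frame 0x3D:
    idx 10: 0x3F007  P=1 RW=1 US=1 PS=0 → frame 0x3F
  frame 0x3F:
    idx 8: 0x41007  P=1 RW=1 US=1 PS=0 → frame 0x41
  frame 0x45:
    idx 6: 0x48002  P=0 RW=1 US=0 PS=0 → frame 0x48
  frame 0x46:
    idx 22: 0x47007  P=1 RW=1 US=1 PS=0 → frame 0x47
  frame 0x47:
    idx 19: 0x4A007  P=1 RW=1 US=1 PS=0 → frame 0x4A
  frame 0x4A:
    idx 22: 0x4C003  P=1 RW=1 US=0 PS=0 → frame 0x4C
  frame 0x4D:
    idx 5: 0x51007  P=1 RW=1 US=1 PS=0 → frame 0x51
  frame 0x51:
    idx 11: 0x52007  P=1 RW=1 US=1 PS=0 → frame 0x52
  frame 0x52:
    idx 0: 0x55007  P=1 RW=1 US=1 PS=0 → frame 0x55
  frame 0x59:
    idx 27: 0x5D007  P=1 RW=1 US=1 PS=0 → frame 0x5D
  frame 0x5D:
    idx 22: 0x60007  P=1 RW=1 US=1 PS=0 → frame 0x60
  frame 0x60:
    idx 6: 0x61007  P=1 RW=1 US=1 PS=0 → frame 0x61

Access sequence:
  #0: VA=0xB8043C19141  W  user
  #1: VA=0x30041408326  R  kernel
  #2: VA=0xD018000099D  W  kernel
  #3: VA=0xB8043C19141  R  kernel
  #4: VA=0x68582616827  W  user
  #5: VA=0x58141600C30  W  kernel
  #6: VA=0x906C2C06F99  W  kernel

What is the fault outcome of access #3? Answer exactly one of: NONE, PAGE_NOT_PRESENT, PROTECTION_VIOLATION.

Per-access translation:
#0 VA=0xB8043C19141 (w,user):
  lvl0: tbl 0x30, slot 23 ⇒ 0x32007 (P1/RW1/US1/PS0)
  lvl1: tbl 0x32, slot 1 ⇒ 0x34007 (P1/RW1/US1/PS0)
  lvl2: tbl 0x34, slot 30 ⇒ 0x35007 (P1/RW1/US1/PS0)
  lvl3: tbl 0x35, slot 25 ⇒ 0x39007 (P1/RW1/US1/PS0)
  ✓ 0x39141  — 4 lookups
#1 VA=0x30041408326 (r,kernel):
  lvl0: tbl 0x30, slot 6 ⇒ 0x3C007 (P1/RW1/US1/PS0)
  lvl1: tbl 0x3C, slot 1 ⇒ 0x3D007 (P1/RW1/US1/PS0)
  lvl2: tbl 0x3D, slot 10 ⇒ 0x3F007 (P1/RW1/US1/PS0)
  lvl3: tbl 0x3F, slot 8 ⇒ 0x41007 (P1/RW1/US1/PS0)
  ✓ 0x41326  — 4 lookups
#2 VA=0xD018000099D (w,kernel):
  lvl0: tbl 0x30, slot 26 ⇒ 0x45007 (P1/RW1/US1/PS0)
  lvl1: tbl 0x45, slot 6 ⇒ 0x48002 (P0/RW1/US0/PS0)
  → PAGE_NOT_PRESENT  (2 entries read)
#3 VA=0xB8043C19141 (r,kernel):
  TLB hit vpn=0xB8043C19 → PA=0x39141
#4 VA=0x68582616827 (w,user):
  lvl0: tbl 0x30, slot 13 ⇒ 0x46007 (P1/RW1/US1/PS0)
  lvl1: tbl 0x46, slot 22 ⇒ 0x47007 (P1/RW1/US1/PS0)
  lvl2: tbl 0x47, slot 19 ⇒ 0x4A007 (P1/RW1/US1/PS0)
  lvl3: tbl 0x4A, slot 22 ⇒ 0x4C003 (P1/RW1/US0/PS0)
  → PROTECTION_VIOLATION  (4 entries read)
#5 VA=0x58141600C30 (w,kernel):
  lvl0: tbl 0x30, slot 11 ⇒ 0x4D007 (P1/RW1/US1/PS0)
  lvl1: tbl 0x4D, slot 5 ⇒ 0x51007 (P1/RW1/US1/PS0)
  lvl2: tbl 0x51, slot 11 ⇒ 0x52007 (P1/RW1/US1/PS0)
  lvl3: tbl 0x52, slot 0 ⇒ 0x55007 (P1/RW1/US1/PS0)
  ✓ 0x55C30  — 4 lookups
#6 VA=0x906C2C06F99 (w,kernel):
  lvl0: tbl 0x30, slot 18 ⇒ 0x59007 (P1/RW1/US1/PS0)
  lvl1: tbl 0x59, slot 27 ⇒ 0x5D007 (P1/RW1/US1/PS0)
  lvl2: tbl 0x5D, slot 22 ⇒ 0x60007 (P1/RW1/US1/PS0)
  lvl3: tbl 0x60, slot 6 ⇒ 0x61007 (P1/RW1/US1/PS0)
  ✓ 0x61F99  — 4 lookups

Access #3 fault: NONE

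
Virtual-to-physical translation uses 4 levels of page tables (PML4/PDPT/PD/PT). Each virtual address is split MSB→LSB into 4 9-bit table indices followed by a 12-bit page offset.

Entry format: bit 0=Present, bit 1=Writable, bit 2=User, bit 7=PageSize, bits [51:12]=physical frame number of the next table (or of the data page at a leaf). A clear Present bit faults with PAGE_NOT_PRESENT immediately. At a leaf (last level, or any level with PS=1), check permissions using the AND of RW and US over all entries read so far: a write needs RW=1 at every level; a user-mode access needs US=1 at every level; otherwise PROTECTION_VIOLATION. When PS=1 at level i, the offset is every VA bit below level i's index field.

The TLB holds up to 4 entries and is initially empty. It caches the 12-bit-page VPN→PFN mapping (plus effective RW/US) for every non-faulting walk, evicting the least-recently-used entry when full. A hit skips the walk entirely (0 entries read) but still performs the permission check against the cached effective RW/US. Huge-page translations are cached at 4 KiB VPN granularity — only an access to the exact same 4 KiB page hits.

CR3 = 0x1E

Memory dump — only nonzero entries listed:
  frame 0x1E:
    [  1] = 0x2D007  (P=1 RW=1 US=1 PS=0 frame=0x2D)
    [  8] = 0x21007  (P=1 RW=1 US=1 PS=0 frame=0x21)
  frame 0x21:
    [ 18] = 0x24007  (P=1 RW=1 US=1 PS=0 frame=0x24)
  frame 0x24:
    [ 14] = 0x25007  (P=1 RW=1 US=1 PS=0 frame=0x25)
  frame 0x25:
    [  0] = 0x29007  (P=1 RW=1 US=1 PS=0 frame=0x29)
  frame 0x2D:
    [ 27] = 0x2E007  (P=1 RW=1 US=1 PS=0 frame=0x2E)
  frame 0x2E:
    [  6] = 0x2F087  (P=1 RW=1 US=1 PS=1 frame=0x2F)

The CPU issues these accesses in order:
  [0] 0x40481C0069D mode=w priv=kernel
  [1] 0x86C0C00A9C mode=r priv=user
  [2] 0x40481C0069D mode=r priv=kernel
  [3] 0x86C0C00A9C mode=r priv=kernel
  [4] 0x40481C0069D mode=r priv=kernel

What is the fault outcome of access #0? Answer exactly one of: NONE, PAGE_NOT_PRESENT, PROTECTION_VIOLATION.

Per-access translation:
#0 VA=0x40481C0069D (w,kernel):
  L0: frame=0x1E idx=8 entry=0x21007 [P=1 RW=1 US=1 PS=0]
  L1: frame=0x21 idx=18 entry=0x24007 [P=1 RW=1 US=1 PS=0]
  L2: frame=0x24 idx=14 entry=0x25007 [P=1 RW=1 US=1 PS=0]
  L3: frame=0x25 idx=0 entry=0x29007 [P=1 RW=1 US=1 PS=0]
  ✓ 0x2969D  — 4 lookups
#1 VA=0x86C0C00A9C (r,user):
  L0: frame=0x1E idx=1 entry=0x2D007 [P=1 RW=1 US=1 PS=0]
  L1: frame=0x2D idx=27 entry=0x2E007 [P=1 RW=1 US=1 PS=0]
  L2: frame=0x2E idx=6 entry=0x2F087 [P=1 RW=1 US=1 PS=1]
  ✓ 0x2FA9C (huge @L2)  — 3 lookups
#2 VA=0x40481C0069D (r,kernel):
  TLB hit vpn=0x40481C00 → PA=0x2969D
#3 VA=0x86C0C00A9C (r,kernel):
  TLB hit vpn=0x86C0C00 → PA=0x2FA9C
#4 VA=0x40481C0069D (r,kernel):
  TLB hit vpn=0x40481C00 → PA=0x2969D

Access #0 fault: NONE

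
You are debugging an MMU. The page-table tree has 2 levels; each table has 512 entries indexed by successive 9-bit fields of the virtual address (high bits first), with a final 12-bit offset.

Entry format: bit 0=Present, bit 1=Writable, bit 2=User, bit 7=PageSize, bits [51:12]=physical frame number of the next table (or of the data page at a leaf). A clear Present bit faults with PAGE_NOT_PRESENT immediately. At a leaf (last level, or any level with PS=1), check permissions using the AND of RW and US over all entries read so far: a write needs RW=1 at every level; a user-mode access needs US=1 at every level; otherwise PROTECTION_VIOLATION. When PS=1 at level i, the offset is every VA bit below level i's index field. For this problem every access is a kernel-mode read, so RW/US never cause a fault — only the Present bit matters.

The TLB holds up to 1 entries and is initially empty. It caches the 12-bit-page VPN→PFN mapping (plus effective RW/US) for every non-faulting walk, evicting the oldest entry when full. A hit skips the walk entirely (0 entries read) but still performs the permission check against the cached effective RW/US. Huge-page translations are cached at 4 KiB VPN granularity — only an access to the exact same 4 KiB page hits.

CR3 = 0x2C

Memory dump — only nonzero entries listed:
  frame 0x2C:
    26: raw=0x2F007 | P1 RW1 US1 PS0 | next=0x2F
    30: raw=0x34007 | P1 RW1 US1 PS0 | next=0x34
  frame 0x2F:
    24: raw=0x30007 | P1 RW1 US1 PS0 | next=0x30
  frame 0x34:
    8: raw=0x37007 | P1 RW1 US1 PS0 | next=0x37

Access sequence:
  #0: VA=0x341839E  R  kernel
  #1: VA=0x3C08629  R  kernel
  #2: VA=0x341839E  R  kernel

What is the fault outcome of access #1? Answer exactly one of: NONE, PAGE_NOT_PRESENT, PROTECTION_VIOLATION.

Per-access translation:
#0 VA=0x341839E (r,kernel):
  L0: frame=0x2C idx=26 entry=0x2F007 [P=1 RW=1 US=1 PS=0]
  L1: frame=0x2F idx=24 entry=0x30007 [P=1 RW=1 US=1 PS=0]
  → PA=0x3039E  (2 entries read)
#1 VA=0x3C08629 (r,kernel):
  L0: frame=0x2C idx=30 entry=0x34007 [P=1 RW=1 US=1 PS=0]
  L1: frame=0x34 idx=8 entry=0x37007 [P=1 RW=1 US=1 PS=0]
  → PA=0x37629  (2 entries read)
#2 VA=0x341839E (r,kernel):
  L0: frame=0x2C idx=26 entry=0x2F007 [P=1 RW=1 US=1 PS=0]
  L1: frame=0x2F idx=24 entry=0x30007 [P=1 RW=1 US=1 PS=0]
  → PA=0x3039E  (2 entries read)

Access #1 fault: NONE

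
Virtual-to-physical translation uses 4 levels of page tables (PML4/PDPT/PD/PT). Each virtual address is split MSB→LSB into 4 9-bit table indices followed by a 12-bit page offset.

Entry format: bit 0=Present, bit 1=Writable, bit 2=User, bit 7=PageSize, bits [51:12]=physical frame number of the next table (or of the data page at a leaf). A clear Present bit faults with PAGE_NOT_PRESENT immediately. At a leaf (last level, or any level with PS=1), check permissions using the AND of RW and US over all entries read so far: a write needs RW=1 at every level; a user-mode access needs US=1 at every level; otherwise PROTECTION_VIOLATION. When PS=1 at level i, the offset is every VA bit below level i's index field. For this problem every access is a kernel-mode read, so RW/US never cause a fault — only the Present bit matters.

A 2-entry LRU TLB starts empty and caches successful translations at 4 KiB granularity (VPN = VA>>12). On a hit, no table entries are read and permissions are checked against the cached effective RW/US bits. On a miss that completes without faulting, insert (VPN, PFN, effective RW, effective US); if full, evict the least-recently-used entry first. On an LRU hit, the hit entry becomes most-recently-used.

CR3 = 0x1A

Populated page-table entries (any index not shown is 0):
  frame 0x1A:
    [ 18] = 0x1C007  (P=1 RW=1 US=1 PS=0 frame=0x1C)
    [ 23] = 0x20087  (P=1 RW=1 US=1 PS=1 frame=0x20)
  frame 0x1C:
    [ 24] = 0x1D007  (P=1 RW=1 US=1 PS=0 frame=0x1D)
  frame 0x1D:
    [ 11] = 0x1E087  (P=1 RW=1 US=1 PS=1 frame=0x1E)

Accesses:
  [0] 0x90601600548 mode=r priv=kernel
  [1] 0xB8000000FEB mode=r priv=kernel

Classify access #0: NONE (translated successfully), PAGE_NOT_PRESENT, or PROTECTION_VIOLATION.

Walk each access:
#0 VA=0x90601600548 (r,kernel):
  L0 @0x1A[18] → 0x1C007  P=1,RW=1,US=1,PS=0
  L1 @0x1C[24] → 0x1D007  P=1,RW=1,US=1,PS=0
  L2 @0x1D[11] → 0x1E087  P=1,RW=1,US=1,PS=1
  ✓ 0x1E548 (huge @L2)  — 3 lookups
#1 VA=0xB8000000FEB (r,kernel):
  L0 @0x1A[23] → 0x20087  P=1,RW=1,US=1,PS=1
  ✓ 0x20FEB (huge @L0)  — 1 lookups

Access #0 fault: NONE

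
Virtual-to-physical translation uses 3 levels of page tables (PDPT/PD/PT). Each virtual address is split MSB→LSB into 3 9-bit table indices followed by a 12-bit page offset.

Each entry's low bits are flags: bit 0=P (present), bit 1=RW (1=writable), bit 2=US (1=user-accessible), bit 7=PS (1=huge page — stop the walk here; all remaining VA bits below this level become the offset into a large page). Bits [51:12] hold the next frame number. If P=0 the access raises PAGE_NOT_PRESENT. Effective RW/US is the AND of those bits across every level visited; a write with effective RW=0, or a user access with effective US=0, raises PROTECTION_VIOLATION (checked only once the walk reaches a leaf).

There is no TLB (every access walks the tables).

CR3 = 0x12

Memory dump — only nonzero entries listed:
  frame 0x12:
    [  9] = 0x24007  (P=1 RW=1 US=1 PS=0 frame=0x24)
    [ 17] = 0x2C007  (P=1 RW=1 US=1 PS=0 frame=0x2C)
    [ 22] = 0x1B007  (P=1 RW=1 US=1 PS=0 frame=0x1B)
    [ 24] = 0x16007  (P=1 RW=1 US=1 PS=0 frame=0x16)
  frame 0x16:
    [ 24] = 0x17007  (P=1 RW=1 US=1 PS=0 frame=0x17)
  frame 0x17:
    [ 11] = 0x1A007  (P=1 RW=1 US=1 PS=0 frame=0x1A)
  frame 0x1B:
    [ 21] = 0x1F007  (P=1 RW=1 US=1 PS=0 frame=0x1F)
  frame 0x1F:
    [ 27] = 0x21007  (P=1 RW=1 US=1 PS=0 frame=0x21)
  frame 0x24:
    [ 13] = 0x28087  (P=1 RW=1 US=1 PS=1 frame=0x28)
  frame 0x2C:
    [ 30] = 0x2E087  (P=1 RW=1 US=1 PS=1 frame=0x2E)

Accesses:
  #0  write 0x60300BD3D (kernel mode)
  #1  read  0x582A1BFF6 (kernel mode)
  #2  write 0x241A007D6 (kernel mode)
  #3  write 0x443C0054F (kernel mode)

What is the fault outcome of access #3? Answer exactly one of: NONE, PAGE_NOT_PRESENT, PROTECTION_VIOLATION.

Per-access translation:
#0 VA=0x60300BD3D (w,kernel):
  lvl0: tbl 0x12, slot 24 ⇒ 0x16007 (P1/RW1/US1/PS0)
  lvl1: tbl 0x16, slot 24 ⇒ 0x17007 (P1/RW1/US1/PS0)
  lvl2: tbl 0x17, slot 11 ⇒ 0x1A007 (P1/RW1/US1/PS0)
  → PA=0x1AD3D  (3 entries read)
#1 VA=0x582A1BFF6 (r,kernel):
  lvl0: tbl 0x12, slot 22 ⇒ 0x1B007 (P1/RW1/US1/PS0)
  lvl1: tbl 0x1B, slot 21 ⇒ 0x1F007 (P1/RW1/US1/PS0)
  lvl2: tbl 0x1F, slot 27 ⇒ 0x21007 (P1/RW1/US1/PS0)
  → PA=0x21FF6  (3 entries read)
#2 VA=0x241A007D6 (w,kernel):
  lvl0: tbl 0x12, slot 9 ⇒ 0x24007 (P1/RW1/US1/PS0)
  lvl1: tbl 0x24, slot 13 ⇒ 0x28087 (P1/RW1/US1/PS1)
  → PA=0x287D6 (huge @L1)  (2 entries read)
#3 VA=0x443C0054F (w,kernel):
  lvl0: tbl 0x12, slot 17 ⇒ 0x2C007 (P1/RW1/US1/PS0)
  lvl1: tbl 0x2C, slot 30 ⇒ 0x2E087 (P1/RW1/US1/PS1)
  → PA=0x2E54F (huge @L1)  (2 entries read)

Access #3 fault: NONE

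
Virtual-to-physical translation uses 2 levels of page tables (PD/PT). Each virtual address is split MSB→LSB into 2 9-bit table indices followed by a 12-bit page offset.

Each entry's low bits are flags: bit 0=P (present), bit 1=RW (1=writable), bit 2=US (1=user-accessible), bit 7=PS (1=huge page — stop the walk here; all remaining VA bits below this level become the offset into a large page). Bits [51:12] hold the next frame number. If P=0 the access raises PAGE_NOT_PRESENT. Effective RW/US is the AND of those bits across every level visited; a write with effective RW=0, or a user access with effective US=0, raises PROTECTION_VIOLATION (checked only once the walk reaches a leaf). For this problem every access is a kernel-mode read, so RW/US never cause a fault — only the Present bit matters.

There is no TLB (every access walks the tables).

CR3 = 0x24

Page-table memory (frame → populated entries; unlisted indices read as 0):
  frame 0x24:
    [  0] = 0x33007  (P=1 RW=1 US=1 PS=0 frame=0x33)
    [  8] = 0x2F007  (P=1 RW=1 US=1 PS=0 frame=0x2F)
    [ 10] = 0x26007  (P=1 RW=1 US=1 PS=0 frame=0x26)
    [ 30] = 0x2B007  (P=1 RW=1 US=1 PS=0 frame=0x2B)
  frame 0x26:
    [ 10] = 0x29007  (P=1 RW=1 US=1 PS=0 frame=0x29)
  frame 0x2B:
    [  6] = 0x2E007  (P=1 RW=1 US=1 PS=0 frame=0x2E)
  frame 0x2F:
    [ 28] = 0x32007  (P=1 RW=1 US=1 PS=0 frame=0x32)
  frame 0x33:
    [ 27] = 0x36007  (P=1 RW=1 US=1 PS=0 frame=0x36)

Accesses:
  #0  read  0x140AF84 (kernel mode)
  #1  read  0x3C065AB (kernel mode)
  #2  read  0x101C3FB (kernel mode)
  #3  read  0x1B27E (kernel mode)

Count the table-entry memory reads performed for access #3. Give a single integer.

Per-access translation:
#0 VA=0x140AF84 (r,kernel):
  [0] read 0x24 idx=10: raw=0x26007 flags P=1 W=1 U=1 S=0
  [1] read 0x26 idx=10: raw=0x29007 flags P=1 W=1 U=1 S=0
  ⇒ phys 0x29F84  [2 reads]
#1 VA=0x3C065AB (r,kernel):
  [0] read 0x24 idx=30: raw=0x2B007 flags P=1 W=1 U=1 S=0
  [1] read 0x2B idx=6: raw=0x2E007 flags P=1 W=1 U=1 S=0
  ⇒ phys 0x2E5AB  [2 reads]
#2 VA=0x101C3FB (r,kernel):
  [0] read 0x24 idx=8: raw=0x2F007 flags P=1 W=1 U=1 S=0
  [1] read 0x2F idx=28: raw=0x32007 flags P=1 W=1 U=1 S=0
  ⇒ phys 0x323FB  [2 reads]
#3 VA=0x1B27E (r,kernel):
  [0] read 0x24 idx=0: raw=0x33007 flags P=1 W=1 U=1 S=0
  [1] read 0x33 idx=27: raw=0x36007 flags P=1 W=1 U=1 S=0
  ⇒ phys 0x3627E  [2 reads]

Entries read for #3: 2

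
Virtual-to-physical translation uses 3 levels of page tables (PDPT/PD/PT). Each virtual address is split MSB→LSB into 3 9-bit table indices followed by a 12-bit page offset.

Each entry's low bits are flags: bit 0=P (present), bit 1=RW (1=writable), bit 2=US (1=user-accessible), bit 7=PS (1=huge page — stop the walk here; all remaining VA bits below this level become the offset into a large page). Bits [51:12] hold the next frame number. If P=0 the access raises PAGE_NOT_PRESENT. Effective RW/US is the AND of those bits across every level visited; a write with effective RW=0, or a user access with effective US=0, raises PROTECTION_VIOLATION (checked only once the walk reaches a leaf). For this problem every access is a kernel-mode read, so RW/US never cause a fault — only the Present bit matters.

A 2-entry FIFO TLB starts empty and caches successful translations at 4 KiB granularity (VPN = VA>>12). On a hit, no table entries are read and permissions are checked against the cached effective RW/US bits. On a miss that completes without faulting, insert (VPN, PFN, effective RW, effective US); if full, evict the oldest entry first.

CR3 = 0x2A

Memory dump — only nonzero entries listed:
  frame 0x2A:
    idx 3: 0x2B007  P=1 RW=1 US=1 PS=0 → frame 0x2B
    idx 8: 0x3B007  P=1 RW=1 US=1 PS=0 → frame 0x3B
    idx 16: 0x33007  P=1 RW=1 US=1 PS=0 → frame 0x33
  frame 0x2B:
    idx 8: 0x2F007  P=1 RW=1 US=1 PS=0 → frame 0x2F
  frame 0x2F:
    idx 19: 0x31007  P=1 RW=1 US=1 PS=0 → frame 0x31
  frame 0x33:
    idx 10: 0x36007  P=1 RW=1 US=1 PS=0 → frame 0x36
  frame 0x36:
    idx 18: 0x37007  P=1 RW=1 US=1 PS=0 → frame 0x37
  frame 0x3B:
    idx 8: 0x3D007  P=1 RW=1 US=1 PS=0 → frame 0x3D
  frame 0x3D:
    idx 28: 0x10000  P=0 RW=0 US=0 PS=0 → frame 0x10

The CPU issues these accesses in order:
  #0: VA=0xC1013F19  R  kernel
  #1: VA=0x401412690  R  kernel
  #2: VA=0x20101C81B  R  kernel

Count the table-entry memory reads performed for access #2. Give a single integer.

Walk each access:
#0 VA=0xC1013F19 (r,kernel):
  [0] read 0x2A idx=3: raw=0x2B007 flags P=1 W=1 U=1 S=0
  [1] read 0x2B idx=8: raw=0x2F007 flags P=1 W=1 U=1 S=0
  [2] read 0x2F idx=19: raw=0x31007 flags P=1 W=1 U=1 S=0
  → PA=0x31F19  (3 entries read)
#1 VA=0x401412690 (r,kernel):
  [0] read 0x2A idx=16: raw=0x33007 flags P=1 W=1 U=1 S=0
  [1] read 0x33 idx=10: raw=0x36007 flags P=1 W=1 U=1 S=0
  [2] read 0x36 idx=18: raw=0x37007 flags P=1 W=1 U=1 S=0
  → PA=0x37690  (3 entries read)
#2 VA=0x20101C81B (r,kernel):
  [0] read 0x2A idx=8: raw=0x3B007 flags P=1 W=1 U=1 S=0
  [1] read 0x3B idx=8: raw=0x3D007 flags P=1 W=1 U=1 S=0
  [2] read 0x3D idx=28: raw=0x10000 flags P=0 W=0 U=0 S=0
  → PAGE_NOT_PRESENT  (3 entries read)

Entries read for #2: 3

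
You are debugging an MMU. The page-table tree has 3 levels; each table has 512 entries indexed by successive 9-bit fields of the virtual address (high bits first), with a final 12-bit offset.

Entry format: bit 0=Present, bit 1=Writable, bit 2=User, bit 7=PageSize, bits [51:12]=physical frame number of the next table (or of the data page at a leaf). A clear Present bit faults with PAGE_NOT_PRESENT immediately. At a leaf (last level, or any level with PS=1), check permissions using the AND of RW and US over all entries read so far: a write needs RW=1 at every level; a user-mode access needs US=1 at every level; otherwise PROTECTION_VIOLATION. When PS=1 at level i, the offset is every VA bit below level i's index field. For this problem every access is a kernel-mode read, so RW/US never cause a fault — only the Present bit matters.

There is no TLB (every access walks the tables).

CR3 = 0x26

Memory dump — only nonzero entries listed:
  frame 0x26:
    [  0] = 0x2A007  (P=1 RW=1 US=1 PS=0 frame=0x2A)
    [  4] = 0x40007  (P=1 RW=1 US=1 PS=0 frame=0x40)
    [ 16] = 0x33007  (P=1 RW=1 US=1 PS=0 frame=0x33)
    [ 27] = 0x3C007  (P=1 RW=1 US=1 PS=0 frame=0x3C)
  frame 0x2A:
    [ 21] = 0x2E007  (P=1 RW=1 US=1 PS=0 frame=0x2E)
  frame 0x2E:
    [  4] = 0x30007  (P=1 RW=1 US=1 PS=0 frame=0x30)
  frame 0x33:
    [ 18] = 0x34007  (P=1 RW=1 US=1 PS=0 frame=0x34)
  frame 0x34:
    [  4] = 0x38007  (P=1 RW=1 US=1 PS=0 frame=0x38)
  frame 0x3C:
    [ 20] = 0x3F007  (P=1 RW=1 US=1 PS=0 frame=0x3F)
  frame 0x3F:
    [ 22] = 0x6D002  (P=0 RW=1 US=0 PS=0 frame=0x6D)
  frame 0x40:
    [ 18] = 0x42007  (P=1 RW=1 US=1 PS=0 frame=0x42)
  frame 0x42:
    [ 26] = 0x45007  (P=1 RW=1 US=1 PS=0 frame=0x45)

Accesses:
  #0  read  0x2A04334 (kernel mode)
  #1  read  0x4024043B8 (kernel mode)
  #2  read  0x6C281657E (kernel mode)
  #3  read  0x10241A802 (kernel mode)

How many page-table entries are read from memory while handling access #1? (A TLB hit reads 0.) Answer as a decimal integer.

Trace:
#0 VA=0x2A04334 (r,kernel):
  L0 @0x26[0] → 0x2A007  P=1,RW=1,US=1,PS=0
  L1 @0x2A[21] → 0x2E007  P=1,RW=1,US=1,PS=0
  L2 @0x2E[4] → 0x30007  P=1,RW=1,US=1,PS=0
  ⇒ phys 0x30334  [3 reads]
#1 VA=0x4024043B8 (r,kernel):
  L0 @0x26[16] → 0x33007  P=1,RW=1,US=1,PS=0
  L1 @0x33[18] → 0x34007  P=1,RW=1,US=1,PS=0
  L2 @0x34[4] → 0x38007  P=1,RW=1,US=1,PS=0
  ⇒ phys 0x383B8  [3 reads]
#2 VA=0x6C281657E (r,kernel):
  L0 @0x26[27] → 0x3C007  P=1,RW=1,US=1,PS=0
  L1 @0x3C[20] → 0x3F007  P=1,RW=1,US=1,PS=0
  L2 @0x3F[22] → 0x6D002  P=0,RW=1,US=0,PS=0
  → PAGE_NOT_PRESENT  (3 entries read)
#3 VA=0x10241A802 (r,kernel):
  L0 @0x26[4] → 0x40007  P=1,RW=1,US=1,PS=0
  L1 @0x40[18] → 0x42007  P=1,RW=1,US=1,PS=0
  L2 @0x42[26] → 0x45007  P=1,RW=1,US=1,PS=0
  ⇒ phys 0x45802  [3 reads]

Entries read for #1: 3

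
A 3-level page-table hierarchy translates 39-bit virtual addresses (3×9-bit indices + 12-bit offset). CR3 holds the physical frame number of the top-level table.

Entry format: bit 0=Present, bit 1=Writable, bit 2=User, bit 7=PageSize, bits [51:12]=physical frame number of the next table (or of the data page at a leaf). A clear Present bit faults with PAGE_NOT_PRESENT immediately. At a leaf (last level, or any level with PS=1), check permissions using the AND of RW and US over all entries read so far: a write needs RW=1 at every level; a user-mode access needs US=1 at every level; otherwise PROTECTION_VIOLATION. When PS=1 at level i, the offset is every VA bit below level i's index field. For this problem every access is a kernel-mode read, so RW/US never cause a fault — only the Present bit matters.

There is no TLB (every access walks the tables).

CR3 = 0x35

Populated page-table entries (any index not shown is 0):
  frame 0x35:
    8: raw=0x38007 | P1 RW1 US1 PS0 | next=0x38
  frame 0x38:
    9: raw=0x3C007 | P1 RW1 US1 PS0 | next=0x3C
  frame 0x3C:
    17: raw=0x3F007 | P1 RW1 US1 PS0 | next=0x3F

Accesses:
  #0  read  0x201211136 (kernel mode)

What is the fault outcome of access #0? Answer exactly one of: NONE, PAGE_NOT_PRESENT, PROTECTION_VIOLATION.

Trace:
#0 VA=0x201211136 (r,kernel):
  [0] read 0x35 idx=8: raw=0x38007 flags P=1 W=1 U=1 S=0
  [1] read 0x38 idx=9: raw=0x3C007 flags P=1 W=1 U=1 S=0
  [2] read 0x3C idx=17: raw=0x3F007 flags P=1 W=1 U=1 S=0
  ✓ 0x3F136  — 3 lookups

Access #0 fault: NONE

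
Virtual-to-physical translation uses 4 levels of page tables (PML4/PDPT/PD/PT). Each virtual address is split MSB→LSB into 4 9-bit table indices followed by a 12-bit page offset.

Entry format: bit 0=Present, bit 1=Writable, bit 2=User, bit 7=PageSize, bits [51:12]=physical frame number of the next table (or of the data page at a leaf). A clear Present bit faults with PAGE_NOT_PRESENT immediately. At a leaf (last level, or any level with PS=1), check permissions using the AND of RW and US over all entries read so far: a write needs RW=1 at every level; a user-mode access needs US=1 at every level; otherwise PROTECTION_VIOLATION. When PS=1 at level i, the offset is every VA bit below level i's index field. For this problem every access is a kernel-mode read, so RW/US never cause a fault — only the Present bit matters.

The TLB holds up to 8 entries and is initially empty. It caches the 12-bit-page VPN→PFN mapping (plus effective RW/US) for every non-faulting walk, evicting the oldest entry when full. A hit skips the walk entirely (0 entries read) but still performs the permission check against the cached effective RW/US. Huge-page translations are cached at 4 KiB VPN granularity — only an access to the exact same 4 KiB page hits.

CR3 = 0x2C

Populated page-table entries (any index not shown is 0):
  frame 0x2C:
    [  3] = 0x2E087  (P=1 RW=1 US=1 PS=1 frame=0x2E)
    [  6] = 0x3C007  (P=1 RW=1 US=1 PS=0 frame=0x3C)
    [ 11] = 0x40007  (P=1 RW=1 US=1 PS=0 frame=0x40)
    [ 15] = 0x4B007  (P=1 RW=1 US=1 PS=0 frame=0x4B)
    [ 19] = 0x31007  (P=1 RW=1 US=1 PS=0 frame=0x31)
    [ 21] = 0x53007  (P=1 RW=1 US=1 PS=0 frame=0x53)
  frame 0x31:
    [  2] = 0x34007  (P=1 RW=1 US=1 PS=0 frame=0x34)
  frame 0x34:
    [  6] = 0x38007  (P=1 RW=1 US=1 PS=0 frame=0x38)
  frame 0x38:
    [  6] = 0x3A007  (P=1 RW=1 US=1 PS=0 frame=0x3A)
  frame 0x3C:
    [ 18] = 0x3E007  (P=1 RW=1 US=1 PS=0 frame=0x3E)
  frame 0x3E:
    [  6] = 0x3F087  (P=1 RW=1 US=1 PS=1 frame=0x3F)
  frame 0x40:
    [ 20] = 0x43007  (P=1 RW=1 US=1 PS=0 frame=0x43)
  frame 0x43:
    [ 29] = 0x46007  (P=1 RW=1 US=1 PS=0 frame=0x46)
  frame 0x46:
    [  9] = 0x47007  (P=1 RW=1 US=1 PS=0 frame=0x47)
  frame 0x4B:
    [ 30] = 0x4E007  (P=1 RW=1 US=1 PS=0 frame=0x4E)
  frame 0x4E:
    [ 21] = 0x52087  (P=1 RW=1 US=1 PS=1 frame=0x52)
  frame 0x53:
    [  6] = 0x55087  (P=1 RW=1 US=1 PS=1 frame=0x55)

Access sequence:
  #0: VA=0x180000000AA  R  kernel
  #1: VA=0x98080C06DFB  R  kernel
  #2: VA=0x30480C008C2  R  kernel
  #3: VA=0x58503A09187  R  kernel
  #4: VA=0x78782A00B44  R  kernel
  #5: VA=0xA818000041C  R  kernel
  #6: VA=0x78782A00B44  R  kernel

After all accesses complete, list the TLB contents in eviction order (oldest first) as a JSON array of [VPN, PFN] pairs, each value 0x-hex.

Walk each access:
#0 VA=0x180000000AA (r,kernel):
  [0] read 0x2C idx=3: raw=0x2E087 flags P=1 W=1 U=1 S=1
  ✓ 0x2E0AA (huge @L0)  — 1 lookups
#1 VA=0x98080C06DFB (r,kernel):
  [0] read 0x2C idx=19: raw=0x31007 flags P=1 W=1 U=1 S=0
  [1] read 0x31 idx=2: raw=0x34007 flags P=1 W=1 U=1 S=0
  [2] read 0x34 idx=6: raw=0x38007 flags P=1 W=1 U=1 S=0
  [3] read 0x38 idx=6: raw=0x3A007 flags P=1 W=1 U=1 S=0
  ✓ 0x3ADFB  — 4 lookups
#2 VA=0x30480C008C2 (r,kernel):
  [0] read 0x2C idx=6: raw=0x3C007 flags P=1 W=1 U=1 S=0
  [1] read 0x3C idx=18: raw=0x3E007 flags P=1 W=1 U=1 S=0
  [2] read 0x3E idx=6: raw=0x3F087 flags P=1 W=1 U=1 S=1
  ✓ 0x3F8C2 (huge @L2)  — 3 lookups
#3 VA=0x58503A09187 (r,kernel):
  [0] read 0x2C idx=11: raw=0x40007 flags P=1 W=1 U=1 S=0
  [1] read 0x40 idx=20: raw=0x43007 flags P=1 W=1 U=1 S=0
  [2] read 0x43 idx=29: raw=0x46007 flags P=1 W=1 U=1 S=0
  [3] read 0x46 idx=9: raw=0x47007 flags P=1 W=1 U=1 S=0
  ✓ 0x47187  — 4 lookups
#4 VA=0x78782A00B44 (r,kernel):
  [0] read 0x2C idx=15: raw=0x4B007 flags P=1 W=1 U=1 S=0
  [1] read 0x4B idx=30: raw=0x4E007 flags P=1 W=1 U=1 S=0
  [2] read 0x4E idx=21: raw=0x52087 flags P=1 W=1 U=1 S=1
  ✓ 0x52B44 (huge @L2)  — 3 lookups
#5 VA=0xA818000041C (r,kernel):
  [0] read 0x2C idx=21: raw=0x53007 flags P=1 W=1 U=1 S=0
  [1] read 0x53 idx=6: raw=0x55087 flags P=1 W=1 U=1 S=1
  ✓ 0x5541C (huge @L1)  — 2 lookups
#6 VA=0x78782A00B44 (r,kernel):
  TLB hit vpn=0x78782A00 → PA=0x52B44

TLB: [["0x18000000", "0x2E"], ["0x98080C06", "0x3A"], ["0x30480C00", "0x3F"], ["0x58503A09", "0x47"], ["0x78782A00", "0x52"], ["0xA8180000", "0x55"]]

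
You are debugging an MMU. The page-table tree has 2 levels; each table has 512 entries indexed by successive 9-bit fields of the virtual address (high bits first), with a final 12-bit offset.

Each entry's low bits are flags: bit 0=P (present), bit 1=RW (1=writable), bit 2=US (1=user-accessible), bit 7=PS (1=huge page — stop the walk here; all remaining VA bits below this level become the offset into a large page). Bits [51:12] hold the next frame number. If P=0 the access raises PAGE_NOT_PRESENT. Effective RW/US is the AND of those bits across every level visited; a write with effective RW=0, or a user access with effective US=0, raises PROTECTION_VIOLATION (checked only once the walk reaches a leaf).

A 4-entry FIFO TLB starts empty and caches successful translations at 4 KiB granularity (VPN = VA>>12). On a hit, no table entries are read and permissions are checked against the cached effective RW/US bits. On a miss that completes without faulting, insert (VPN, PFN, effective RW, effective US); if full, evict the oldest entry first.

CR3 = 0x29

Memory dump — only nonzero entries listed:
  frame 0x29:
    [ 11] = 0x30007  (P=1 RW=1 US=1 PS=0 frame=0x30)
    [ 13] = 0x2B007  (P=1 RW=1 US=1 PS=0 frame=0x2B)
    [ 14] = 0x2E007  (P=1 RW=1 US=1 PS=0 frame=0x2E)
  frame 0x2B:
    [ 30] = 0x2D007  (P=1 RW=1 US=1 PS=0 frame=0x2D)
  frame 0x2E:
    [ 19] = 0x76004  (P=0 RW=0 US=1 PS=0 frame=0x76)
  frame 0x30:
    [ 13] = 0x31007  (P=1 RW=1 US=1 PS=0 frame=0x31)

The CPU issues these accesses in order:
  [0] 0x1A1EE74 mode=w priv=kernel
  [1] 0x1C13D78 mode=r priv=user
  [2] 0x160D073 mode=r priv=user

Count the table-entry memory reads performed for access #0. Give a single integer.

Walk each access:
#0 VA=0x1A1EE74 (w,kernel):
  lvl0: tbl 0x29, slot 13 ⇒ 0x2B007 (P1/RW1/US1/PS0)
  lvl1: tbl 0x2B, slot 30 ⇒ 0x2D007 (P1/RW1/US1/PS0)
  ✓ 0x2DE74  — 2 lookups
#1 VA=0x1C13D78 (r,user):
  lvl0: tbl 0x29, slot 14 ⇒ 0x2E007 (P1/RW1/US1/PS0)
  lvl1: tbl 0x2E, slot 19 ⇒ 0x76004 (P0/RW0/US1/PS0)
  → PAGE_NOT_PRESENT  (2 entries read)
#2 VA=0x160D073 (r,user):
  lvl0: tbl 0x29, slot 11 ⇒ 0x30007 (P1/RW1/US1/PS0)
  lvl1: tbl 0x30, slot 13 ⇒ 0x31007 (P1/RW1/US1/PS0)
  ✓ 0x31073  — 2 lookups

Entries read for #0: 2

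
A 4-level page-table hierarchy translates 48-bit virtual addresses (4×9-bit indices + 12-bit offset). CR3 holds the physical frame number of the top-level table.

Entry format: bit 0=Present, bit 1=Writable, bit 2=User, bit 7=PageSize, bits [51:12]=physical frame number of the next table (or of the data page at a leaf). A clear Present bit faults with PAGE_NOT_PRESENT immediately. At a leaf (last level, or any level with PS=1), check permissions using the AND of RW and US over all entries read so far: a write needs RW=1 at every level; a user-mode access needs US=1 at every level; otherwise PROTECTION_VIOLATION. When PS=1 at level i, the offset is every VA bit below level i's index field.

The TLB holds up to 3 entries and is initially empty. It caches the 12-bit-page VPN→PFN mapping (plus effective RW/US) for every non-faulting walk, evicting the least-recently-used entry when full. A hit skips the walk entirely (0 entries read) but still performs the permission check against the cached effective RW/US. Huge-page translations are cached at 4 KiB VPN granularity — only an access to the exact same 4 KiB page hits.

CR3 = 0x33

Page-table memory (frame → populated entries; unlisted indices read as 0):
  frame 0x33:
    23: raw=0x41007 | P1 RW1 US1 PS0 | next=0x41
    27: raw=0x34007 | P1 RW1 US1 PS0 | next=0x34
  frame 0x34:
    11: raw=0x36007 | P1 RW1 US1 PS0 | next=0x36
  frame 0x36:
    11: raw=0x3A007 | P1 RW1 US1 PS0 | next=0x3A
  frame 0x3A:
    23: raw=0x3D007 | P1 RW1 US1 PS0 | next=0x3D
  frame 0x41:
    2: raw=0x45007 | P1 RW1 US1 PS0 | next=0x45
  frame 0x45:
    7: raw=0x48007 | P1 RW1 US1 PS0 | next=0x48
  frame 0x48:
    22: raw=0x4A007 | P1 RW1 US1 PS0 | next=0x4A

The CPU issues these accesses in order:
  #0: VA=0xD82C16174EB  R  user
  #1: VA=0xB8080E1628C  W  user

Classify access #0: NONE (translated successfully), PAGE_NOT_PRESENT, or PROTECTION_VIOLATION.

Per-access translation:
#0 VA=0xD82C16174EB (r,user):
  lvl0: tbl 0x33, slot 27 ⇒ 0x34007 (P1/RW1/US1/PS0)
  lvl1: tbl 0x34, slot 11 ⇒ 0x36007 (P1/RW1/US1/PS0)
  lvl2: tbl 0x36, slot 11 ⇒ 0x3A007 (P1/RW1/US1/PS0)
  lvl3: tbl 0x3A, slot 23 ⇒ 0x3D007 (P1/RW1/US1/PS0)
  ⇒ phys 0x3D4EB  [4 reads]
#1 VA=0xB8080E1628C (w,user):
  lvl0: tbl 0x33, slot 23 ⇒ 0x41007 (P1/RW1/US1/PS0)
  lvl1: tbl 0x41, slot 2 ⇒ 0x45007 (P1/RW1/US1/PS0)
  lvl2: tbl 0x45, slot 7 ⇒ 0x48007 (P1/RW1/US1/PS0)
  lvl3: tbl 0x48, slot 22 ⇒ 0x4A007 (P1/RW1/US1/PS0)
  ⇒ phys 0x4A28C  [4 reads]

Access #0 fault: NONE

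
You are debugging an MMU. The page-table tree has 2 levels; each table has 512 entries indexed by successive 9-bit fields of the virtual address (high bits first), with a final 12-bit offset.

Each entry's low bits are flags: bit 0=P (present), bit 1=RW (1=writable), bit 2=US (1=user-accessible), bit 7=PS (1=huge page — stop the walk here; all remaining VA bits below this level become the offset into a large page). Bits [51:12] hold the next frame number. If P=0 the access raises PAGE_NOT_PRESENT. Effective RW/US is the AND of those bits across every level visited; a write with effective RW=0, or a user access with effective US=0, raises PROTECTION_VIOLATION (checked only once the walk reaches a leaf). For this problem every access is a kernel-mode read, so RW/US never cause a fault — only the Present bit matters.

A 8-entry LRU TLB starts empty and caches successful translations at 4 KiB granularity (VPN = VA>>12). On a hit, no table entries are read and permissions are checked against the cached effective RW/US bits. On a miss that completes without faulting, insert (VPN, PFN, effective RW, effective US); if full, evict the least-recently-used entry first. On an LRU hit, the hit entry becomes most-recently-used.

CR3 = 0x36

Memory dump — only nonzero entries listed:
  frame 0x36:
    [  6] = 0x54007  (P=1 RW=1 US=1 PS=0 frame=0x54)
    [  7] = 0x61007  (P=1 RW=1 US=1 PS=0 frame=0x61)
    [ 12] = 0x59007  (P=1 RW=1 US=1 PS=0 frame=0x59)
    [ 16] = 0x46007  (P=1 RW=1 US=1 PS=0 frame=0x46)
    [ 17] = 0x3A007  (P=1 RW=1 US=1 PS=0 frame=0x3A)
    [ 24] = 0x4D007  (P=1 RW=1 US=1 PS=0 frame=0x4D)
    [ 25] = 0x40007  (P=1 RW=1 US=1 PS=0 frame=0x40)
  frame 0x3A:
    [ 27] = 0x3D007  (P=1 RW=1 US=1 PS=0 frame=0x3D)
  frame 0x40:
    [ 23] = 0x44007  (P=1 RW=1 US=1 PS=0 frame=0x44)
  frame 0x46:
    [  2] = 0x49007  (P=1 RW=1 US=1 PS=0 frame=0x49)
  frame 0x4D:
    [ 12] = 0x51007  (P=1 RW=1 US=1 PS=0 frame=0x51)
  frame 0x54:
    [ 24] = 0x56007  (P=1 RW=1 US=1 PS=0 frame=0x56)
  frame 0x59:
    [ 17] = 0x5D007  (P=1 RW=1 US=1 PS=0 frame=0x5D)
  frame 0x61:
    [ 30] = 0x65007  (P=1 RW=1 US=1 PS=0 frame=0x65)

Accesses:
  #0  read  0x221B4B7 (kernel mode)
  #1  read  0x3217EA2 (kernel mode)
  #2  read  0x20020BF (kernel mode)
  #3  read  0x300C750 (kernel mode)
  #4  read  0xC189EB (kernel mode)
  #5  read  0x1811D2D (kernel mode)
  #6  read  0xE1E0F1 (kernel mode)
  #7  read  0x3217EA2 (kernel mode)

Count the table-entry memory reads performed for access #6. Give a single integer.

Per-access translation:
#0 VA=0x221B4B7 (r,kernel):
  L0: frame=0x36 idx=17 entry=0x3A007 [P=1 RW=1 US=1 PS=0]
  L1: frame=0x3A idx=27 entry=0x3D007 [P=1 RW=1 US=1 PS=0]
  ✓ 0x3D4B7  — 2 lookups
#1 VA=0x3217EA2 (r,kernel):
  L0: frame=0x36 idx=25 entry=0x40007 [P=1 RW=1 US=1 PS=0]
  L1: frame=0x40 idx=23 entry=0x44007 [P=1 RW=1 US=1 PS=0]
  ✓ 0x44EA2  — 2 lookups
#2 VA=0x20020BF (r,kernel):
  L0: frame=0x36 idx=16 entry=0x46007 [P=1 RW=1 US=1 PS=0]
  L1: frame=0x46 idx=2 entry=0x49007 [P=1 RW=1 US=1 PS=0]
  ✓ 0x490BF  — 2 lookups
#3 VA=0x300C750 (r,kernel):
  L0: frame=0x36 idx=24 entry=0x4D007 [P=1 RW=1 US=1 PS=0]
  L1: frame=0x4D idx=12 entry=0x51007 [P=1 RW=1 US=1 PS=0]
  ✓ 0x51750  — 2 lookups
#4 VA=0xC189EB (r,kernel):
  L0: frame=0x36 idx=6 entry=0x54007 [P=1 RW=1 US=1 PS=0]
  L1: frame=0x54 idx=24 entry=0x56007 [P=1 RW=1 US=1 PS=0]
  ✓ 0x569EB  — 2 lookups
#5 VA=0x1811D2D (r,kernel):
  L0: frame=0x36 idx=12 entry=0x59007 [P=1 RW=1 US=1 PS=0]
  L1: frame=0x59 idx=17 entry=0x5D007 [P=1 RW=1 US=1 PS=0]
  ✓ 0x5DD2D  — 2 lookups
#6 VA=0xE1E0F1 (r,kernel):
  L0: frame=0x36 idx=7 entry=0x61007 [P=1 RW=1 US=1 PS=0]
  L1: frame=0x61 idx=30 entry=0x65007 [P=1 RW=1 US=1 PS=0]
  ✓ 0x650F1  — 2 lookups
#7 VA=0x3217EA2 (r,kernel):
  TLB hit vpn=0x3217 → PA=0x44EA2

Entries read for #6: 2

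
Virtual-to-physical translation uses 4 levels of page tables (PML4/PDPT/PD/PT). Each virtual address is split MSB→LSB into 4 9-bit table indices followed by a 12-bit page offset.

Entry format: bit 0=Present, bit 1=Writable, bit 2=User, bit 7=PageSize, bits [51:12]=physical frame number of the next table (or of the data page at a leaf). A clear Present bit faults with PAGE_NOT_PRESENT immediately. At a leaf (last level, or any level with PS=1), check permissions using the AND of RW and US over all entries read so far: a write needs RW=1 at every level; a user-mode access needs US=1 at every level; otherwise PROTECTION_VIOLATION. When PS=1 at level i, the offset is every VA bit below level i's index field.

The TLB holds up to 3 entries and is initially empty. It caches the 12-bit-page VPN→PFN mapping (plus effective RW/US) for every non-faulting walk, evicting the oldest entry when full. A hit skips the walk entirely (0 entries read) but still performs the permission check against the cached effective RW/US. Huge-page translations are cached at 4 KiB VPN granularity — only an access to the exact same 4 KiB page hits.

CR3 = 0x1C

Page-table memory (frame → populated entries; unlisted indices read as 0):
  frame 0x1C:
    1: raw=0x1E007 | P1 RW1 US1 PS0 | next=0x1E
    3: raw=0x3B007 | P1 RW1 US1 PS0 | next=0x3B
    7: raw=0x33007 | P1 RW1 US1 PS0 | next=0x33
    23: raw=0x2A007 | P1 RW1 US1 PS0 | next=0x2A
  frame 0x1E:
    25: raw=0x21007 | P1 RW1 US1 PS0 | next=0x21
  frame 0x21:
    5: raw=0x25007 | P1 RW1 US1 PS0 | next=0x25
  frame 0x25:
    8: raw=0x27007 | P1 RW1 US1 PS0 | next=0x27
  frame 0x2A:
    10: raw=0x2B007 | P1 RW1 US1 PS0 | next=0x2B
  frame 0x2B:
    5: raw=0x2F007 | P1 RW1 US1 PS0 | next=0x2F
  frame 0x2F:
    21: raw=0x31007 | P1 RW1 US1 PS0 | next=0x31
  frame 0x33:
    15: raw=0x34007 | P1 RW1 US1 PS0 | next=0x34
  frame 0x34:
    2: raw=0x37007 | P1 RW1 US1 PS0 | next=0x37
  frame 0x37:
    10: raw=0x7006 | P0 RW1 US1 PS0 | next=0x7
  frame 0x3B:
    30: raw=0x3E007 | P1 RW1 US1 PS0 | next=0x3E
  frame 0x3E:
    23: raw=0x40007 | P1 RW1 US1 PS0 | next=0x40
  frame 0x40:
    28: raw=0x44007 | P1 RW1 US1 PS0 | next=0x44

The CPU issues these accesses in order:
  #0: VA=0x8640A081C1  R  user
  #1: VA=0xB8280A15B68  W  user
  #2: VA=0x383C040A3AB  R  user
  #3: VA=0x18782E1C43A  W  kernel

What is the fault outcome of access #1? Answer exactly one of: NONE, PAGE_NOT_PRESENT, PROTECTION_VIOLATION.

Per-access translation:
#0 VA=0x8640A081C1 (r,user):
  lvl0: tbl 0x1C, slot 1 ⇒ 0x1E007 (P1/RW1/US1/PS0)
  lvl1: tbl 0x1E, slot 25 ⇒ 0x21007 (P1/RW1/US1/PS0)
  lvl2: tbl 0x21, slot 5 ⇒ 0x25007 (P1/RW1/US1/PS0)
  lvl3: tbl 0x25, slot 8 ⇒ 0x27007 (P1/RW1/US1/PS0)
  → PA=0x271C1  (4 entries read)
#1 VA=0xB8280A15B68 (w,user):
  lvl0: tbl 0x1C, slot 23 ⇒ 0x2A007 (P1/RW1/US1/PS0)
  lvl1: tbl 0x2A, slot 10 ⇒ 0x2B007 (P1/RW1/US1/PS0)
  lvl2: tbl 0x2B, slot 5 ⇒ 0x2F007 (P1/RW1/US1/PS0)
  lvl3: tbl 0x2F, slot 21 ⇒ 0x31007 (P1/RW1/US1/PS0)
  → PA=0x31B68  (4 entries read)
#2 VA=0x383C040A3AB (r,user):
  lvl0: tbl 0x1C, slot 7 ⇒ 0x33007 (P1/RW1/US1/PS0)
  lvl1: tbl 0x33, slot 15 ⇒ 0x34007 (P1/RW1/US1/PS0)
  lvl2: tbl 0x34, slot 2 ⇒ 0x37007 (P1/RW1/US1/PS0)
  lvl3: tbl 0x37, slot 10 ⇒ 0x7006 (P0/RW1/US1/PS0)
  ✗ PAGE_NOT_PRESENT  [4 reads]
#3 VA=0x18782E1C43A (w,kernel):
  lvl0: tbl 0x1C, slot 3 ⇒ 0x3B007 (P1/RW1/US1/PS0)
  lvl1: tbl 0x3B, slot 30 ⇒ 0x3E007 (P1/RW1/US1/PS0)
  lvl2: tbl 0x3E, slot 23 ⇒ 0x40007 (P1/RW1/US1/PS0)
  lvl3: tbl 0x40, slot 28 ⇒ 0x44007 (P1/RW1/US1/PS0)
  → PA=0x4443A  (4 entries read)

Access #1 fault: NONE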